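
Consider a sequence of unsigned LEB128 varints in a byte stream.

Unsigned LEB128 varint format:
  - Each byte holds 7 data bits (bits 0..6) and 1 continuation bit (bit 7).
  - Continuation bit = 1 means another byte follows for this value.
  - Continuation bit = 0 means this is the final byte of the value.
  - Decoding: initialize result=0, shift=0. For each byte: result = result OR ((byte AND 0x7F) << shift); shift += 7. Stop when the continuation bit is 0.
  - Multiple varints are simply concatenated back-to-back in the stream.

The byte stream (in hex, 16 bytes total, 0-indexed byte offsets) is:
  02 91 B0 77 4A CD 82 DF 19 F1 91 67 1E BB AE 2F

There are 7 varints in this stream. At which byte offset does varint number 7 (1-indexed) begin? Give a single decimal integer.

Answer: 13

Derivation:
  byte[0]=0x02 cont=0 payload=0x02=2: acc |= 2<<0 -> acc=2 shift=7 [end]
Varint 1: bytes[0:1] = 02 -> value 2 (1 byte(s))
  byte[1]=0x91 cont=1 payload=0x11=17: acc |= 17<<0 -> acc=17 shift=7
  byte[2]=0xB0 cont=1 payload=0x30=48: acc |= 48<<7 -> acc=6161 shift=14
  byte[3]=0x77 cont=0 payload=0x77=119: acc |= 119<<14 -> acc=1955857 shift=21 [end]
Varint 2: bytes[1:4] = 91 B0 77 -> value 1955857 (3 byte(s))
  byte[4]=0x4A cont=0 payload=0x4A=74: acc |= 74<<0 -> acc=74 shift=7 [end]
Varint 3: bytes[4:5] = 4A -> value 74 (1 byte(s))
  byte[5]=0xCD cont=1 payload=0x4D=77: acc |= 77<<0 -> acc=77 shift=7
  byte[6]=0x82 cont=1 payload=0x02=2: acc |= 2<<7 -> acc=333 shift=14
  byte[7]=0xDF cont=1 payload=0x5F=95: acc |= 95<<14 -> acc=1556813 shift=21
  byte[8]=0x19 cont=0 payload=0x19=25: acc |= 25<<21 -> acc=53985613 shift=28 [end]
Varint 4: bytes[5:9] = CD 82 DF 19 -> value 53985613 (4 byte(s))
  byte[9]=0xF1 cont=1 payload=0x71=113: acc |= 113<<0 -> acc=113 shift=7
  byte[10]=0x91 cont=1 payload=0x11=17: acc |= 17<<7 -> acc=2289 shift=14
  byte[11]=0x67 cont=0 payload=0x67=103: acc |= 103<<14 -> acc=1689841 shift=21 [end]
Varint 5: bytes[9:12] = F1 91 67 -> value 1689841 (3 byte(s))
  byte[12]=0x1E cont=0 payload=0x1E=30: acc |= 30<<0 -> acc=30 shift=7 [end]
Varint 6: bytes[12:13] = 1E -> value 30 (1 byte(s))
  byte[13]=0xBB cont=1 payload=0x3B=59: acc |= 59<<0 -> acc=59 shift=7
  byte[14]=0xAE cont=1 payload=0x2E=46: acc |= 46<<7 -> acc=5947 shift=14
  byte[15]=0x2F cont=0 payload=0x2F=47: acc |= 47<<14 -> acc=775995 shift=21 [end]
Varint 7: bytes[13:16] = BB AE 2F -> value 775995 (3 byte(s))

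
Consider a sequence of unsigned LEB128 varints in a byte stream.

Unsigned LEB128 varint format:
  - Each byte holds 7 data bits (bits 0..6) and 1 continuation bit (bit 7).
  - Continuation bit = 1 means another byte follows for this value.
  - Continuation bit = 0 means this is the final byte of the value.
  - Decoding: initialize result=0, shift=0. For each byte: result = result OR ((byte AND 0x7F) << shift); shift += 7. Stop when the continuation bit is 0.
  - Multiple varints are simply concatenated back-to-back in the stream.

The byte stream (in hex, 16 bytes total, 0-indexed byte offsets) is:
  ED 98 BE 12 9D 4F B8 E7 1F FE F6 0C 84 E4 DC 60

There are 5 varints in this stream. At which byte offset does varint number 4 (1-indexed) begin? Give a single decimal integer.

  byte[0]=0xED cont=1 payload=0x6D=109: acc |= 109<<0 -> acc=109 shift=7
  byte[1]=0x98 cont=1 payload=0x18=24: acc |= 24<<7 -> acc=3181 shift=14
  byte[2]=0xBE cont=1 payload=0x3E=62: acc |= 62<<14 -> acc=1018989 shift=21
  byte[3]=0x12 cont=0 payload=0x12=18: acc |= 18<<21 -> acc=38767725 shift=28 [end]
Varint 1: bytes[0:4] = ED 98 BE 12 -> value 38767725 (4 byte(s))
  byte[4]=0x9D cont=1 payload=0x1D=29: acc |= 29<<0 -> acc=29 shift=7
  byte[5]=0x4F cont=0 payload=0x4F=79: acc |= 79<<7 -> acc=10141 shift=14 [end]
Varint 2: bytes[4:6] = 9D 4F -> value 10141 (2 byte(s))
  byte[6]=0xB8 cont=1 payload=0x38=56: acc |= 56<<0 -> acc=56 shift=7
  byte[7]=0xE7 cont=1 payload=0x67=103: acc |= 103<<7 -> acc=13240 shift=14
  byte[8]=0x1F cont=0 payload=0x1F=31: acc |= 31<<14 -> acc=521144 shift=21 [end]
Varint 3: bytes[6:9] = B8 E7 1F -> value 521144 (3 byte(s))
  byte[9]=0xFE cont=1 payload=0x7E=126: acc |= 126<<0 -> acc=126 shift=7
  byte[10]=0xF6 cont=1 payload=0x76=118: acc |= 118<<7 -> acc=15230 shift=14
  byte[11]=0x0C cont=0 payload=0x0C=12: acc |= 12<<14 -> acc=211838 shift=21 [end]
Varint 4: bytes[9:12] = FE F6 0C -> value 211838 (3 byte(s))
  byte[12]=0x84 cont=1 payload=0x04=4: acc |= 4<<0 -> acc=4 shift=7
  byte[13]=0xE4 cont=1 payload=0x64=100: acc |= 100<<7 -> acc=12804 shift=14
  byte[14]=0xDC cont=1 payload=0x5C=92: acc |= 92<<14 -> acc=1520132 shift=21
  byte[15]=0x60 cont=0 payload=0x60=96: acc |= 96<<21 -> acc=202846724 shift=28 [end]
Varint 5: bytes[12:16] = 84 E4 DC 60 -> value 202846724 (4 byte(s))

Answer: 9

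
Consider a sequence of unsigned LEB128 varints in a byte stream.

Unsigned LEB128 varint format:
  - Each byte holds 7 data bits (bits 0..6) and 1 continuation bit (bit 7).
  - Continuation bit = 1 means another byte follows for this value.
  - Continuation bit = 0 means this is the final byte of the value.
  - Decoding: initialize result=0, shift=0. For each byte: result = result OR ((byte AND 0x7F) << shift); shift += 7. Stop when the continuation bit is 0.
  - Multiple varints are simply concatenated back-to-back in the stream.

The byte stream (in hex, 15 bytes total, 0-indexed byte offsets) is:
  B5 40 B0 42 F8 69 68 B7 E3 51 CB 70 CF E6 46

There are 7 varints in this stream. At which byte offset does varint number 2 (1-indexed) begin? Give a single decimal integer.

Answer: 2

Derivation:
  byte[0]=0xB5 cont=1 payload=0x35=53: acc |= 53<<0 -> acc=53 shift=7
  byte[1]=0x40 cont=0 payload=0x40=64: acc |= 64<<7 -> acc=8245 shift=14 [end]
Varint 1: bytes[0:2] = B5 40 -> value 8245 (2 byte(s))
  byte[2]=0xB0 cont=1 payload=0x30=48: acc |= 48<<0 -> acc=48 shift=7
  byte[3]=0x42 cont=0 payload=0x42=66: acc |= 66<<7 -> acc=8496 shift=14 [end]
Varint 2: bytes[2:4] = B0 42 -> value 8496 (2 byte(s))
  byte[4]=0xF8 cont=1 payload=0x78=120: acc |= 120<<0 -> acc=120 shift=7
  byte[5]=0x69 cont=0 payload=0x69=105: acc |= 105<<7 -> acc=13560 shift=14 [end]
Varint 3: bytes[4:6] = F8 69 -> value 13560 (2 byte(s))
  byte[6]=0x68 cont=0 payload=0x68=104: acc |= 104<<0 -> acc=104 shift=7 [end]
Varint 4: bytes[6:7] = 68 -> value 104 (1 byte(s))
  byte[7]=0xB7 cont=1 payload=0x37=55: acc |= 55<<0 -> acc=55 shift=7
  byte[8]=0xE3 cont=1 payload=0x63=99: acc |= 99<<7 -> acc=12727 shift=14
  byte[9]=0x51 cont=0 payload=0x51=81: acc |= 81<<14 -> acc=1339831 shift=21 [end]
Varint 5: bytes[7:10] = B7 E3 51 -> value 1339831 (3 byte(s))
  byte[10]=0xCB cont=1 payload=0x4B=75: acc |= 75<<0 -> acc=75 shift=7
  byte[11]=0x70 cont=0 payload=0x70=112: acc |= 112<<7 -> acc=14411 shift=14 [end]
Varint 6: bytes[10:12] = CB 70 -> value 14411 (2 byte(s))
  byte[12]=0xCF cont=1 payload=0x4F=79: acc |= 79<<0 -> acc=79 shift=7
  byte[13]=0xE6 cont=1 payload=0x66=102: acc |= 102<<7 -> acc=13135 shift=14
  byte[14]=0x46 cont=0 payload=0x46=70: acc |= 70<<14 -> acc=1160015 shift=21 [end]
Varint 7: bytes[12:15] = CF E6 46 -> value 1160015 (3 byte(s))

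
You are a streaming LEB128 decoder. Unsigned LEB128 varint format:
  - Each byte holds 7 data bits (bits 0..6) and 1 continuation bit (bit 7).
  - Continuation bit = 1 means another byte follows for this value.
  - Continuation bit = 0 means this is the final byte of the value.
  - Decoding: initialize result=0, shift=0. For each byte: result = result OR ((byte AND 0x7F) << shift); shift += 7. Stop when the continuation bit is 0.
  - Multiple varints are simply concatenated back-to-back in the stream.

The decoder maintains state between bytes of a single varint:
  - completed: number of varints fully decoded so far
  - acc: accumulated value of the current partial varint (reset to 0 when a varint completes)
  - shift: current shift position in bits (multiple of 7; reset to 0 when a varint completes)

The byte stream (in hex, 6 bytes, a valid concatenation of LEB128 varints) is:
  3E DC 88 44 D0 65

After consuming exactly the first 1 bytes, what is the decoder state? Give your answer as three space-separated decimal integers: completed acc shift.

Answer: 1 0 0

Derivation:
byte[0]=0x3E cont=0 payload=0x3E: varint #1 complete (value=62); reset -> completed=1 acc=0 shift=0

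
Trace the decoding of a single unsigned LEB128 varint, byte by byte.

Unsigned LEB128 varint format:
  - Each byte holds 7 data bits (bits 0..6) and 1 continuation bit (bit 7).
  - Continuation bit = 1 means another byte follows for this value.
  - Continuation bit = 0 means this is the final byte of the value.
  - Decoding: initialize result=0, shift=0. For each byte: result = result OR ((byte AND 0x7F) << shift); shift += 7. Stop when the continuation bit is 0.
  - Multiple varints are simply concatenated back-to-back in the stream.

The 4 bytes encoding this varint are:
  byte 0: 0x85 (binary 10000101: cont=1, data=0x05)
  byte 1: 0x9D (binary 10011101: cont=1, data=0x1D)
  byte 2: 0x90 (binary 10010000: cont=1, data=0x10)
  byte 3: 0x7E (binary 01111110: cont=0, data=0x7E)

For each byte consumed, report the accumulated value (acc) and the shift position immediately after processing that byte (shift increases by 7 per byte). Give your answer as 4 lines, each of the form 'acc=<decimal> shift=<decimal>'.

Answer: acc=5 shift=7
acc=3717 shift=14
acc=265861 shift=21
acc=264507013 shift=28

Derivation:
byte 0=0x85: payload=0x05=5, contrib = 5<<0 = 5; acc -> 5, shift -> 7
byte 1=0x9D: payload=0x1D=29, contrib = 29<<7 = 3712; acc -> 3717, shift -> 14
byte 2=0x90: payload=0x10=16, contrib = 16<<14 = 262144; acc -> 265861, shift -> 21
byte 3=0x7E: payload=0x7E=126, contrib = 126<<21 = 264241152; acc -> 264507013, shift -> 28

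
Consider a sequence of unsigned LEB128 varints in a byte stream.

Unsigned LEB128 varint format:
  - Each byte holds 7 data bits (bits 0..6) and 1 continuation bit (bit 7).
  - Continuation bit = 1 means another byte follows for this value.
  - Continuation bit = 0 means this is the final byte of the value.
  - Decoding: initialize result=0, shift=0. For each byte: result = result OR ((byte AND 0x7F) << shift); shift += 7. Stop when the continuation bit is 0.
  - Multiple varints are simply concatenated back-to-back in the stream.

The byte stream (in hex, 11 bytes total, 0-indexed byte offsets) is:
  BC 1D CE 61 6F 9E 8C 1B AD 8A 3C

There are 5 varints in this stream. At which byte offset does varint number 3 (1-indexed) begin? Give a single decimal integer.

Answer: 4

Derivation:
  byte[0]=0xBC cont=1 payload=0x3C=60: acc |= 60<<0 -> acc=60 shift=7
  byte[1]=0x1D cont=0 payload=0x1D=29: acc |= 29<<7 -> acc=3772 shift=14 [end]
Varint 1: bytes[0:2] = BC 1D -> value 3772 (2 byte(s))
  byte[2]=0xCE cont=1 payload=0x4E=78: acc |= 78<<0 -> acc=78 shift=7
  byte[3]=0x61 cont=0 payload=0x61=97: acc |= 97<<7 -> acc=12494 shift=14 [end]
Varint 2: bytes[2:4] = CE 61 -> value 12494 (2 byte(s))
  byte[4]=0x6F cont=0 payload=0x6F=111: acc |= 111<<0 -> acc=111 shift=7 [end]
Varint 3: bytes[4:5] = 6F -> value 111 (1 byte(s))
  byte[5]=0x9E cont=1 payload=0x1E=30: acc |= 30<<0 -> acc=30 shift=7
  byte[6]=0x8C cont=1 payload=0x0C=12: acc |= 12<<7 -> acc=1566 shift=14
  byte[7]=0x1B cont=0 payload=0x1B=27: acc |= 27<<14 -> acc=443934 shift=21 [end]
Varint 4: bytes[5:8] = 9E 8C 1B -> value 443934 (3 byte(s))
  byte[8]=0xAD cont=1 payload=0x2D=45: acc |= 45<<0 -> acc=45 shift=7
  byte[9]=0x8A cont=1 payload=0x0A=10: acc |= 10<<7 -> acc=1325 shift=14
  byte[10]=0x3C cont=0 payload=0x3C=60: acc |= 60<<14 -> acc=984365 shift=21 [end]
Varint 5: bytes[8:11] = AD 8A 3C -> value 984365 (3 byte(s))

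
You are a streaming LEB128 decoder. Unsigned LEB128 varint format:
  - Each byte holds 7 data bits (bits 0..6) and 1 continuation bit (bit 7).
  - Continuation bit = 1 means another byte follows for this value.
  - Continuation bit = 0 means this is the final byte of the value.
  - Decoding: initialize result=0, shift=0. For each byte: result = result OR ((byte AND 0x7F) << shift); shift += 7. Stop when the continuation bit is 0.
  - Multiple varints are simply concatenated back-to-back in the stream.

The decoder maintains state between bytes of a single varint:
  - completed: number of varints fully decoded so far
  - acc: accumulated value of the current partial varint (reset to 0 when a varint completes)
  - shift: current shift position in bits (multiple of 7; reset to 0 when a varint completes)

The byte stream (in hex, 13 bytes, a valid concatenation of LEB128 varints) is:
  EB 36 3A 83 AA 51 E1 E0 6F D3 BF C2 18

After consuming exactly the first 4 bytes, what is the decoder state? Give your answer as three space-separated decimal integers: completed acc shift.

Answer: 2 3 7

Derivation:
byte[0]=0xEB cont=1 payload=0x6B: acc |= 107<<0 -> completed=0 acc=107 shift=7
byte[1]=0x36 cont=0 payload=0x36: varint #1 complete (value=7019); reset -> completed=1 acc=0 shift=0
byte[2]=0x3A cont=0 payload=0x3A: varint #2 complete (value=58); reset -> completed=2 acc=0 shift=0
byte[3]=0x83 cont=1 payload=0x03: acc |= 3<<0 -> completed=2 acc=3 shift=7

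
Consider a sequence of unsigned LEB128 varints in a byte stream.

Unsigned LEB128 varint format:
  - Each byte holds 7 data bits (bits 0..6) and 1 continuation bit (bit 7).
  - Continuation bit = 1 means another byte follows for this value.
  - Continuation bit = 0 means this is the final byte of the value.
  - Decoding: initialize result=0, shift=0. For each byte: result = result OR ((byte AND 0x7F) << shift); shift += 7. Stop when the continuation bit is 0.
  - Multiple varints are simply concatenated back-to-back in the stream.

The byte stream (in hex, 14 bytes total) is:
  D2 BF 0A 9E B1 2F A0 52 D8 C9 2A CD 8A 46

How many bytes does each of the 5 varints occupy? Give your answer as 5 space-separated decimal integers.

Answer: 3 3 2 3 3

Derivation:
  byte[0]=0xD2 cont=1 payload=0x52=82: acc |= 82<<0 -> acc=82 shift=7
  byte[1]=0xBF cont=1 payload=0x3F=63: acc |= 63<<7 -> acc=8146 shift=14
  byte[2]=0x0A cont=0 payload=0x0A=10: acc |= 10<<14 -> acc=171986 shift=21 [end]
Varint 1: bytes[0:3] = D2 BF 0A -> value 171986 (3 byte(s))
  byte[3]=0x9E cont=1 payload=0x1E=30: acc |= 30<<0 -> acc=30 shift=7
  byte[4]=0xB1 cont=1 payload=0x31=49: acc |= 49<<7 -> acc=6302 shift=14
  byte[5]=0x2F cont=0 payload=0x2F=47: acc |= 47<<14 -> acc=776350 shift=21 [end]
Varint 2: bytes[3:6] = 9E B1 2F -> value 776350 (3 byte(s))
  byte[6]=0xA0 cont=1 payload=0x20=32: acc |= 32<<0 -> acc=32 shift=7
  byte[7]=0x52 cont=0 payload=0x52=82: acc |= 82<<7 -> acc=10528 shift=14 [end]
Varint 3: bytes[6:8] = A0 52 -> value 10528 (2 byte(s))
  byte[8]=0xD8 cont=1 payload=0x58=88: acc |= 88<<0 -> acc=88 shift=7
  byte[9]=0xC9 cont=1 payload=0x49=73: acc |= 73<<7 -> acc=9432 shift=14
  byte[10]=0x2A cont=0 payload=0x2A=42: acc |= 42<<14 -> acc=697560 shift=21 [end]
Varint 4: bytes[8:11] = D8 C9 2A -> value 697560 (3 byte(s))
  byte[11]=0xCD cont=1 payload=0x4D=77: acc |= 77<<0 -> acc=77 shift=7
  byte[12]=0x8A cont=1 payload=0x0A=10: acc |= 10<<7 -> acc=1357 shift=14
  byte[13]=0x46 cont=0 payload=0x46=70: acc |= 70<<14 -> acc=1148237 shift=21 [end]
Varint 5: bytes[11:14] = CD 8A 46 -> value 1148237 (3 byte(s))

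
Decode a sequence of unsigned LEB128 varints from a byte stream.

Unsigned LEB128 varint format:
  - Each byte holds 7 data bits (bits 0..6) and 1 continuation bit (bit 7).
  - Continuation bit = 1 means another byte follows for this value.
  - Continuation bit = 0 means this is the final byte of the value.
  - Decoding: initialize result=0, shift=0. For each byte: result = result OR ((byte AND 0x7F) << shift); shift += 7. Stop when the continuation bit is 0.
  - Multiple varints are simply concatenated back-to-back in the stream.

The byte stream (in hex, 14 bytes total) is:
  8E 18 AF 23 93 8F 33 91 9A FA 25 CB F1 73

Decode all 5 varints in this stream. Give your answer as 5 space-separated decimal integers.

Answer: 3086 4527 837523 79596817 1898699

Derivation:
  byte[0]=0x8E cont=1 payload=0x0E=14: acc |= 14<<0 -> acc=14 shift=7
  byte[1]=0x18 cont=0 payload=0x18=24: acc |= 24<<7 -> acc=3086 shift=14 [end]
Varint 1: bytes[0:2] = 8E 18 -> value 3086 (2 byte(s))
  byte[2]=0xAF cont=1 payload=0x2F=47: acc |= 47<<0 -> acc=47 shift=7
  byte[3]=0x23 cont=0 payload=0x23=35: acc |= 35<<7 -> acc=4527 shift=14 [end]
Varint 2: bytes[2:4] = AF 23 -> value 4527 (2 byte(s))
  byte[4]=0x93 cont=1 payload=0x13=19: acc |= 19<<0 -> acc=19 shift=7
  byte[5]=0x8F cont=1 payload=0x0F=15: acc |= 15<<7 -> acc=1939 shift=14
  byte[6]=0x33 cont=0 payload=0x33=51: acc |= 51<<14 -> acc=837523 shift=21 [end]
Varint 3: bytes[4:7] = 93 8F 33 -> value 837523 (3 byte(s))
  byte[7]=0x91 cont=1 payload=0x11=17: acc |= 17<<0 -> acc=17 shift=7
  byte[8]=0x9A cont=1 payload=0x1A=26: acc |= 26<<7 -> acc=3345 shift=14
  byte[9]=0xFA cont=1 payload=0x7A=122: acc |= 122<<14 -> acc=2002193 shift=21
  byte[10]=0x25 cont=0 payload=0x25=37: acc |= 37<<21 -> acc=79596817 shift=28 [end]
Varint 4: bytes[7:11] = 91 9A FA 25 -> value 79596817 (4 byte(s))
  byte[11]=0xCB cont=1 payload=0x4B=75: acc |= 75<<0 -> acc=75 shift=7
  byte[12]=0xF1 cont=1 payload=0x71=113: acc |= 113<<7 -> acc=14539 shift=14
  byte[13]=0x73 cont=0 payload=0x73=115: acc |= 115<<14 -> acc=1898699 shift=21 [end]
Varint 5: bytes[11:14] = CB F1 73 -> value 1898699 (3 byte(s))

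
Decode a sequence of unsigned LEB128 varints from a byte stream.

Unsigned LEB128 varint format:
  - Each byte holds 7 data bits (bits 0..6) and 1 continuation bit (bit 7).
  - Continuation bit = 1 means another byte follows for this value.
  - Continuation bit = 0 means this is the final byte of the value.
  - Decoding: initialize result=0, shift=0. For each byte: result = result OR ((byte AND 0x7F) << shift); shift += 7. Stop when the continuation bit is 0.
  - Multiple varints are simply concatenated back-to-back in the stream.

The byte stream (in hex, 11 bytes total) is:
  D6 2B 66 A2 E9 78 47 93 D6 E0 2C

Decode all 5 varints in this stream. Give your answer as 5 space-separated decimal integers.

  byte[0]=0xD6 cont=1 payload=0x56=86: acc |= 86<<0 -> acc=86 shift=7
  byte[1]=0x2B cont=0 payload=0x2B=43: acc |= 43<<7 -> acc=5590 shift=14 [end]
Varint 1: bytes[0:2] = D6 2B -> value 5590 (2 byte(s))
  byte[2]=0x66 cont=0 payload=0x66=102: acc |= 102<<0 -> acc=102 shift=7 [end]
Varint 2: bytes[2:3] = 66 -> value 102 (1 byte(s))
  byte[3]=0xA2 cont=1 payload=0x22=34: acc |= 34<<0 -> acc=34 shift=7
  byte[4]=0xE9 cont=1 payload=0x69=105: acc |= 105<<7 -> acc=13474 shift=14
  byte[5]=0x78 cont=0 payload=0x78=120: acc |= 120<<14 -> acc=1979554 shift=21 [end]
Varint 3: bytes[3:6] = A2 E9 78 -> value 1979554 (3 byte(s))
  byte[6]=0x47 cont=0 payload=0x47=71: acc |= 71<<0 -> acc=71 shift=7 [end]
Varint 4: bytes[6:7] = 47 -> value 71 (1 byte(s))
  byte[7]=0x93 cont=1 payload=0x13=19: acc |= 19<<0 -> acc=19 shift=7
  byte[8]=0xD6 cont=1 payload=0x56=86: acc |= 86<<7 -> acc=11027 shift=14
  byte[9]=0xE0 cont=1 payload=0x60=96: acc |= 96<<14 -> acc=1583891 shift=21
  byte[10]=0x2C cont=0 payload=0x2C=44: acc |= 44<<21 -> acc=93858579 shift=28 [end]
Varint 5: bytes[7:11] = 93 D6 E0 2C -> value 93858579 (4 byte(s))

Answer: 5590 102 1979554 71 93858579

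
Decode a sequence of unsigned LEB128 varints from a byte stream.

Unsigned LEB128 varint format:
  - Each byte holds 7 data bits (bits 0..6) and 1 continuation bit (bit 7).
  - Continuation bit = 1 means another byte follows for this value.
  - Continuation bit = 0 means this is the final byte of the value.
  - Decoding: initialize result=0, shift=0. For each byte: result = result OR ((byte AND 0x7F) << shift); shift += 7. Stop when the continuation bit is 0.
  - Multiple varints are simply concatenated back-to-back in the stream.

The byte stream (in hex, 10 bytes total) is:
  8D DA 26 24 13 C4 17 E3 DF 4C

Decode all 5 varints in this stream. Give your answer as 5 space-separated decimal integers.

  byte[0]=0x8D cont=1 payload=0x0D=13: acc |= 13<<0 -> acc=13 shift=7
  byte[1]=0xDA cont=1 payload=0x5A=90: acc |= 90<<7 -> acc=11533 shift=14
  byte[2]=0x26 cont=0 payload=0x26=38: acc |= 38<<14 -> acc=634125 shift=21 [end]
Varint 1: bytes[0:3] = 8D DA 26 -> value 634125 (3 byte(s))
  byte[3]=0x24 cont=0 payload=0x24=36: acc |= 36<<0 -> acc=36 shift=7 [end]
Varint 2: bytes[3:4] = 24 -> value 36 (1 byte(s))
  byte[4]=0x13 cont=0 payload=0x13=19: acc |= 19<<0 -> acc=19 shift=7 [end]
Varint 3: bytes[4:5] = 13 -> value 19 (1 byte(s))
  byte[5]=0xC4 cont=1 payload=0x44=68: acc |= 68<<0 -> acc=68 shift=7
  byte[6]=0x17 cont=0 payload=0x17=23: acc |= 23<<7 -> acc=3012 shift=14 [end]
Varint 4: bytes[5:7] = C4 17 -> value 3012 (2 byte(s))
  byte[7]=0xE3 cont=1 payload=0x63=99: acc |= 99<<0 -> acc=99 shift=7
  byte[8]=0xDF cont=1 payload=0x5F=95: acc |= 95<<7 -> acc=12259 shift=14
  byte[9]=0x4C cont=0 payload=0x4C=76: acc |= 76<<14 -> acc=1257443 shift=21 [end]
Varint 5: bytes[7:10] = E3 DF 4C -> value 1257443 (3 byte(s))

Answer: 634125 36 19 3012 1257443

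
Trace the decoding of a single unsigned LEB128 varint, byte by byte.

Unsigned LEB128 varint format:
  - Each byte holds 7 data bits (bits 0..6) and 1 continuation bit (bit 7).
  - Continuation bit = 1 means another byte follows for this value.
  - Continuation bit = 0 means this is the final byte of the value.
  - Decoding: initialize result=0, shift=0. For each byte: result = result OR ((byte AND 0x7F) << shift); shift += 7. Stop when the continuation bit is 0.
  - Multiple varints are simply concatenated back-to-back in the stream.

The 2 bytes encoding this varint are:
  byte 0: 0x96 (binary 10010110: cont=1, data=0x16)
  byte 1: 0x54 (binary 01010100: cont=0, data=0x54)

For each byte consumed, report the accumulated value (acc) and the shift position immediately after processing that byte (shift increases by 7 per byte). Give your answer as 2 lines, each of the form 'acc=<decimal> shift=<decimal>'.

Answer: acc=22 shift=7
acc=10774 shift=14

Derivation:
byte 0=0x96: payload=0x16=22, contrib = 22<<0 = 22; acc -> 22, shift -> 7
byte 1=0x54: payload=0x54=84, contrib = 84<<7 = 10752; acc -> 10774, shift -> 14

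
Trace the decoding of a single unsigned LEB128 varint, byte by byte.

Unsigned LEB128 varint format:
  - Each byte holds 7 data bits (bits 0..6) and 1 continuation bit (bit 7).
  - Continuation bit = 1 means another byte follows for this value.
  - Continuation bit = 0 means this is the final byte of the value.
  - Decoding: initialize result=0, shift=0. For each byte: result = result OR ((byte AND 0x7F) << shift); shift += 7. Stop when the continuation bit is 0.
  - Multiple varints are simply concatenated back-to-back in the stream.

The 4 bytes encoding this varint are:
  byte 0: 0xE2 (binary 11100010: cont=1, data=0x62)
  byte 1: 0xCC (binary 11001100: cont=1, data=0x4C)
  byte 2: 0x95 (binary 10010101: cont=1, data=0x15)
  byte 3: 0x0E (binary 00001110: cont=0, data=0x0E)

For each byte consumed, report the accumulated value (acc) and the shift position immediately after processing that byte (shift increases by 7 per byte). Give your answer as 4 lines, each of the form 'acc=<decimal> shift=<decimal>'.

byte 0=0xE2: payload=0x62=98, contrib = 98<<0 = 98; acc -> 98, shift -> 7
byte 1=0xCC: payload=0x4C=76, contrib = 76<<7 = 9728; acc -> 9826, shift -> 14
byte 2=0x95: payload=0x15=21, contrib = 21<<14 = 344064; acc -> 353890, shift -> 21
byte 3=0x0E: payload=0x0E=14, contrib = 14<<21 = 29360128; acc -> 29714018, shift -> 28

Answer: acc=98 shift=7
acc=9826 shift=14
acc=353890 shift=21
acc=29714018 shift=28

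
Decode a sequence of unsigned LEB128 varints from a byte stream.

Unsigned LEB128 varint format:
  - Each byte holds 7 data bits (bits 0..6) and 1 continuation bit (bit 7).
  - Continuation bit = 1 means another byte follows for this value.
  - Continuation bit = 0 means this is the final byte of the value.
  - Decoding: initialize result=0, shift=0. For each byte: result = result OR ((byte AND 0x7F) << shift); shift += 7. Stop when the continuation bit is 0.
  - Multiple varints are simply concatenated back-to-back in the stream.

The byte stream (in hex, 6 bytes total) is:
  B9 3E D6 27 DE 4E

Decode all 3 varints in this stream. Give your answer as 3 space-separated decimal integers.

  byte[0]=0xB9 cont=1 payload=0x39=57: acc |= 57<<0 -> acc=57 shift=7
  byte[1]=0x3E cont=0 payload=0x3E=62: acc |= 62<<7 -> acc=7993 shift=14 [end]
Varint 1: bytes[0:2] = B9 3E -> value 7993 (2 byte(s))
  byte[2]=0xD6 cont=1 payload=0x56=86: acc |= 86<<0 -> acc=86 shift=7
  byte[3]=0x27 cont=0 payload=0x27=39: acc |= 39<<7 -> acc=5078 shift=14 [end]
Varint 2: bytes[2:4] = D6 27 -> value 5078 (2 byte(s))
  byte[4]=0xDE cont=1 payload=0x5E=94: acc |= 94<<0 -> acc=94 shift=7
  byte[5]=0x4E cont=0 payload=0x4E=78: acc |= 78<<7 -> acc=10078 shift=14 [end]
Varint 3: bytes[4:6] = DE 4E -> value 10078 (2 byte(s))

Answer: 7993 5078 10078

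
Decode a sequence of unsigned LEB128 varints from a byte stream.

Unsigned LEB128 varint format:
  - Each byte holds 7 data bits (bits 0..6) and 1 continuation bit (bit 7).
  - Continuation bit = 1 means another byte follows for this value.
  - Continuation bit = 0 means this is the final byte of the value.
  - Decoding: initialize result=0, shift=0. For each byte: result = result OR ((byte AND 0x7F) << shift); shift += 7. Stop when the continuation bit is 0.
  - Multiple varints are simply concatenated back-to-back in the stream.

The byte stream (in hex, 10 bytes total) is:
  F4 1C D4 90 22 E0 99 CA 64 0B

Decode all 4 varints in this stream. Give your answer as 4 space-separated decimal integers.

  byte[0]=0xF4 cont=1 payload=0x74=116: acc |= 116<<0 -> acc=116 shift=7
  byte[1]=0x1C cont=0 payload=0x1C=28: acc |= 28<<7 -> acc=3700 shift=14 [end]
Varint 1: bytes[0:2] = F4 1C -> value 3700 (2 byte(s))
  byte[2]=0xD4 cont=1 payload=0x54=84: acc |= 84<<0 -> acc=84 shift=7
  byte[3]=0x90 cont=1 payload=0x10=16: acc |= 16<<7 -> acc=2132 shift=14
  byte[4]=0x22 cont=0 payload=0x22=34: acc |= 34<<14 -> acc=559188 shift=21 [end]
Varint 2: bytes[2:5] = D4 90 22 -> value 559188 (3 byte(s))
  byte[5]=0xE0 cont=1 payload=0x60=96: acc |= 96<<0 -> acc=96 shift=7
  byte[6]=0x99 cont=1 payload=0x19=25: acc |= 25<<7 -> acc=3296 shift=14
  byte[7]=0xCA cont=1 payload=0x4A=74: acc |= 74<<14 -> acc=1215712 shift=21
  byte[8]=0x64 cont=0 payload=0x64=100: acc |= 100<<21 -> acc=210930912 shift=28 [end]
Varint 3: bytes[5:9] = E0 99 CA 64 -> value 210930912 (4 byte(s))
  byte[9]=0x0B cont=0 payload=0x0B=11: acc |= 11<<0 -> acc=11 shift=7 [end]
Varint 4: bytes[9:10] = 0B -> value 11 (1 byte(s))

Answer: 3700 559188 210930912 11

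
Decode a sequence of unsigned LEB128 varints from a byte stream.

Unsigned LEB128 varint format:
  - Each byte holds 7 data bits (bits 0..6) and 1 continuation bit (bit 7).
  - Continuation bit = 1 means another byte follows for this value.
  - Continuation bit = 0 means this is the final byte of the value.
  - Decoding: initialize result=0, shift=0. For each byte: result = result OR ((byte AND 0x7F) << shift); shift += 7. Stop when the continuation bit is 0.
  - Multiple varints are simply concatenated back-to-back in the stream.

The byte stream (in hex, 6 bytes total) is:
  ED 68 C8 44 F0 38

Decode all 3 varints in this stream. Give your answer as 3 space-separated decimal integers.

  byte[0]=0xED cont=1 payload=0x6D=109: acc |= 109<<0 -> acc=109 shift=7
  byte[1]=0x68 cont=0 payload=0x68=104: acc |= 104<<7 -> acc=13421 shift=14 [end]
Varint 1: bytes[0:2] = ED 68 -> value 13421 (2 byte(s))
  byte[2]=0xC8 cont=1 payload=0x48=72: acc |= 72<<0 -> acc=72 shift=7
  byte[3]=0x44 cont=0 payload=0x44=68: acc |= 68<<7 -> acc=8776 shift=14 [end]
Varint 2: bytes[2:4] = C8 44 -> value 8776 (2 byte(s))
  byte[4]=0xF0 cont=1 payload=0x70=112: acc |= 112<<0 -> acc=112 shift=7
  byte[5]=0x38 cont=0 payload=0x38=56: acc |= 56<<7 -> acc=7280 shift=14 [end]
Varint 3: bytes[4:6] = F0 38 -> value 7280 (2 byte(s))

Answer: 13421 8776 7280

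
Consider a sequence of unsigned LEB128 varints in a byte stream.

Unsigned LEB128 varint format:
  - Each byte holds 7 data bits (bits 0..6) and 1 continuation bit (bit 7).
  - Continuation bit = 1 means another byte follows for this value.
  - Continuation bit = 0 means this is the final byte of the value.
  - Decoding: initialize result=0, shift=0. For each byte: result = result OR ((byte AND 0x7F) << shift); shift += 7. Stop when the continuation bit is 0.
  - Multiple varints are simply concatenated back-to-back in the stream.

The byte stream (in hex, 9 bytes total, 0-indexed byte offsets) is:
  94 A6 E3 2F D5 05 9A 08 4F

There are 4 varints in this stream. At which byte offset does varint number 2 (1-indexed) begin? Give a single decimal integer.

  byte[0]=0x94 cont=1 payload=0x14=20: acc |= 20<<0 -> acc=20 shift=7
  byte[1]=0xA6 cont=1 payload=0x26=38: acc |= 38<<7 -> acc=4884 shift=14
  byte[2]=0xE3 cont=1 payload=0x63=99: acc |= 99<<14 -> acc=1626900 shift=21
  byte[3]=0x2F cont=0 payload=0x2F=47: acc |= 47<<21 -> acc=100193044 shift=28 [end]
Varint 1: bytes[0:4] = 94 A6 E3 2F -> value 100193044 (4 byte(s))
  byte[4]=0xD5 cont=1 payload=0x55=85: acc |= 85<<0 -> acc=85 shift=7
  byte[5]=0x05 cont=0 payload=0x05=5: acc |= 5<<7 -> acc=725 shift=14 [end]
Varint 2: bytes[4:6] = D5 05 -> value 725 (2 byte(s))
  byte[6]=0x9A cont=1 payload=0x1A=26: acc |= 26<<0 -> acc=26 shift=7
  byte[7]=0x08 cont=0 payload=0x08=8: acc |= 8<<7 -> acc=1050 shift=14 [end]
Varint 3: bytes[6:8] = 9A 08 -> value 1050 (2 byte(s))
  byte[8]=0x4F cont=0 payload=0x4F=79: acc |= 79<<0 -> acc=79 shift=7 [end]
Varint 4: bytes[8:9] = 4F -> value 79 (1 byte(s))

Answer: 4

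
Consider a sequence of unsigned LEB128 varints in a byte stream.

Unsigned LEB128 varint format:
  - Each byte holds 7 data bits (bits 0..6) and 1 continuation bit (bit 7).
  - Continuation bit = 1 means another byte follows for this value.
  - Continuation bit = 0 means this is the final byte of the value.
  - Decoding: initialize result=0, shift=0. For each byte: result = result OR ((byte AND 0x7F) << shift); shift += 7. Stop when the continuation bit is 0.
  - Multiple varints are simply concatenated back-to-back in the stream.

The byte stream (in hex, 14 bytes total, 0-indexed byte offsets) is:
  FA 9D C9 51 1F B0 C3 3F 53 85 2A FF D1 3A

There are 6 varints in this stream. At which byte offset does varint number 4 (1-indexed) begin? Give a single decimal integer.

  byte[0]=0xFA cont=1 payload=0x7A=122: acc |= 122<<0 -> acc=122 shift=7
  byte[1]=0x9D cont=1 payload=0x1D=29: acc |= 29<<7 -> acc=3834 shift=14
  byte[2]=0xC9 cont=1 payload=0x49=73: acc |= 73<<14 -> acc=1199866 shift=21
  byte[3]=0x51 cont=0 payload=0x51=81: acc |= 81<<21 -> acc=171069178 shift=28 [end]
Varint 1: bytes[0:4] = FA 9D C9 51 -> value 171069178 (4 byte(s))
  byte[4]=0x1F cont=0 payload=0x1F=31: acc |= 31<<0 -> acc=31 shift=7 [end]
Varint 2: bytes[4:5] = 1F -> value 31 (1 byte(s))
  byte[5]=0xB0 cont=1 payload=0x30=48: acc |= 48<<0 -> acc=48 shift=7
  byte[6]=0xC3 cont=1 payload=0x43=67: acc |= 67<<7 -> acc=8624 shift=14
  byte[7]=0x3F cont=0 payload=0x3F=63: acc |= 63<<14 -> acc=1040816 shift=21 [end]
Varint 3: bytes[5:8] = B0 C3 3F -> value 1040816 (3 byte(s))
  byte[8]=0x53 cont=0 payload=0x53=83: acc |= 83<<0 -> acc=83 shift=7 [end]
Varint 4: bytes[8:9] = 53 -> value 83 (1 byte(s))
  byte[9]=0x85 cont=1 payload=0x05=5: acc |= 5<<0 -> acc=5 shift=7
  byte[10]=0x2A cont=0 payload=0x2A=42: acc |= 42<<7 -> acc=5381 shift=14 [end]
Varint 5: bytes[9:11] = 85 2A -> value 5381 (2 byte(s))
  byte[11]=0xFF cont=1 payload=0x7F=127: acc |= 127<<0 -> acc=127 shift=7
  byte[12]=0xD1 cont=1 payload=0x51=81: acc |= 81<<7 -> acc=10495 shift=14
  byte[13]=0x3A cont=0 payload=0x3A=58: acc |= 58<<14 -> acc=960767 shift=21 [end]
Varint 6: bytes[11:14] = FF D1 3A -> value 960767 (3 byte(s))

Answer: 8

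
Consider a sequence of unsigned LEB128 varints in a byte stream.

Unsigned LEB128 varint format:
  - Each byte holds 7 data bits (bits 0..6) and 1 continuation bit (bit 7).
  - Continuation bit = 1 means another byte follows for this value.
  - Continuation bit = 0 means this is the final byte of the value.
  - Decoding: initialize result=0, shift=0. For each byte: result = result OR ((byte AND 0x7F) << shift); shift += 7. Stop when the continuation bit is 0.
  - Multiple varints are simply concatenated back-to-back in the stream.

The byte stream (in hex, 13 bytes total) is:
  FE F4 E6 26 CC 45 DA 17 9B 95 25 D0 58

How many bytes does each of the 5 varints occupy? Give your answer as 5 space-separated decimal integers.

Answer: 4 2 2 3 2

Derivation:
  byte[0]=0xFE cont=1 payload=0x7E=126: acc |= 126<<0 -> acc=126 shift=7
  byte[1]=0xF4 cont=1 payload=0x74=116: acc |= 116<<7 -> acc=14974 shift=14
  byte[2]=0xE6 cont=1 payload=0x66=102: acc |= 102<<14 -> acc=1686142 shift=21
  byte[3]=0x26 cont=0 payload=0x26=38: acc |= 38<<21 -> acc=81377918 shift=28 [end]
Varint 1: bytes[0:4] = FE F4 E6 26 -> value 81377918 (4 byte(s))
  byte[4]=0xCC cont=1 payload=0x4C=76: acc |= 76<<0 -> acc=76 shift=7
  byte[5]=0x45 cont=0 payload=0x45=69: acc |= 69<<7 -> acc=8908 shift=14 [end]
Varint 2: bytes[4:6] = CC 45 -> value 8908 (2 byte(s))
  byte[6]=0xDA cont=1 payload=0x5A=90: acc |= 90<<0 -> acc=90 shift=7
  byte[7]=0x17 cont=0 payload=0x17=23: acc |= 23<<7 -> acc=3034 shift=14 [end]
Varint 3: bytes[6:8] = DA 17 -> value 3034 (2 byte(s))
  byte[8]=0x9B cont=1 payload=0x1B=27: acc |= 27<<0 -> acc=27 shift=7
  byte[9]=0x95 cont=1 payload=0x15=21: acc |= 21<<7 -> acc=2715 shift=14
  byte[10]=0x25 cont=0 payload=0x25=37: acc |= 37<<14 -> acc=608923 shift=21 [end]
Varint 4: bytes[8:11] = 9B 95 25 -> value 608923 (3 byte(s))
  byte[11]=0xD0 cont=1 payload=0x50=80: acc |= 80<<0 -> acc=80 shift=7
  byte[12]=0x58 cont=0 payload=0x58=88: acc |= 88<<7 -> acc=11344 shift=14 [end]
Varint 5: bytes[11:13] = D0 58 -> value 11344 (2 byte(s))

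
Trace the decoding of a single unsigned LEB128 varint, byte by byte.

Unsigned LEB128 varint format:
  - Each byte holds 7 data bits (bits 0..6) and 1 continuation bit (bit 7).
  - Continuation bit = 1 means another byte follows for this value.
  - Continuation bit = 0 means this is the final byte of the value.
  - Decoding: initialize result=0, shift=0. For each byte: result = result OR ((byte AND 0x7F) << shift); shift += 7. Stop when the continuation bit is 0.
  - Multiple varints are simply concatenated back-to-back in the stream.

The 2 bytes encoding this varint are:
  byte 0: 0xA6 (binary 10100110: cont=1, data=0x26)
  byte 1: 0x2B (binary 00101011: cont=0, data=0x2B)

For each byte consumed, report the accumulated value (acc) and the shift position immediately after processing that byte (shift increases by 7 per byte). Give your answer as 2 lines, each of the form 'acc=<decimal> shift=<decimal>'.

byte 0=0xA6: payload=0x26=38, contrib = 38<<0 = 38; acc -> 38, shift -> 7
byte 1=0x2B: payload=0x2B=43, contrib = 43<<7 = 5504; acc -> 5542, shift -> 14

Answer: acc=38 shift=7
acc=5542 shift=14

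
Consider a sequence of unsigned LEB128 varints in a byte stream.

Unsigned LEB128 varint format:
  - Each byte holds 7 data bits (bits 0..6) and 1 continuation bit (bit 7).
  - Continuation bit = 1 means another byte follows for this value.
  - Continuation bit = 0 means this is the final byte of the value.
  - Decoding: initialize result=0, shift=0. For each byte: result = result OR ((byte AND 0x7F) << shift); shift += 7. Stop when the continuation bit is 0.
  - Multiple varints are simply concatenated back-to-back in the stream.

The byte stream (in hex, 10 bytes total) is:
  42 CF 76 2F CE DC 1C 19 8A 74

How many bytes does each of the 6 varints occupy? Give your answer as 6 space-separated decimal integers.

  byte[0]=0x42 cont=0 payload=0x42=66: acc |= 66<<0 -> acc=66 shift=7 [end]
Varint 1: bytes[0:1] = 42 -> value 66 (1 byte(s))
  byte[1]=0xCF cont=1 payload=0x4F=79: acc |= 79<<0 -> acc=79 shift=7
  byte[2]=0x76 cont=0 payload=0x76=118: acc |= 118<<7 -> acc=15183 shift=14 [end]
Varint 2: bytes[1:3] = CF 76 -> value 15183 (2 byte(s))
  byte[3]=0x2F cont=0 payload=0x2F=47: acc |= 47<<0 -> acc=47 shift=7 [end]
Varint 3: bytes[3:4] = 2F -> value 47 (1 byte(s))
  byte[4]=0xCE cont=1 payload=0x4E=78: acc |= 78<<0 -> acc=78 shift=7
  byte[5]=0xDC cont=1 payload=0x5C=92: acc |= 92<<7 -> acc=11854 shift=14
  byte[6]=0x1C cont=0 payload=0x1C=28: acc |= 28<<14 -> acc=470606 shift=21 [end]
Varint 4: bytes[4:7] = CE DC 1C -> value 470606 (3 byte(s))
  byte[7]=0x19 cont=0 payload=0x19=25: acc |= 25<<0 -> acc=25 shift=7 [end]
Varint 5: bytes[7:8] = 19 -> value 25 (1 byte(s))
  byte[8]=0x8A cont=1 payload=0x0A=10: acc |= 10<<0 -> acc=10 shift=7
  byte[9]=0x74 cont=0 payload=0x74=116: acc |= 116<<7 -> acc=14858 shift=14 [end]
Varint 6: bytes[8:10] = 8A 74 -> value 14858 (2 byte(s))

Answer: 1 2 1 3 1 2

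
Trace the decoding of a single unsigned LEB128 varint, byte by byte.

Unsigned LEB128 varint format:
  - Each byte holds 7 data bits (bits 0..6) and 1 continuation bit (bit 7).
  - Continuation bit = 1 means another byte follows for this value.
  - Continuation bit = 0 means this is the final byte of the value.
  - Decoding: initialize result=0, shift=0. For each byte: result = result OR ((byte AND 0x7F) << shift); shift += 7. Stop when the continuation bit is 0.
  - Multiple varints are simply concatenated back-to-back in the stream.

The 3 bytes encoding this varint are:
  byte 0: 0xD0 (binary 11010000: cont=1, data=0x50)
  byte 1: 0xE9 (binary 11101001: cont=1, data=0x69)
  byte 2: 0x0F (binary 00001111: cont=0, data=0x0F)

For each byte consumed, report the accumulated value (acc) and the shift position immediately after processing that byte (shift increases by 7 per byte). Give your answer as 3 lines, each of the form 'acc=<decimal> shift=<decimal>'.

Answer: acc=80 shift=7
acc=13520 shift=14
acc=259280 shift=21

Derivation:
byte 0=0xD0: payload=0x50=80, contrib = 80<<0 = 80; acc -> 80, shift -> 7
byte 1=0xE9: payload=0x69=105, contrib = 105<<7 = 13440; acc -> 13520, shift -> 14
byte 2=0x0F: payload=0x0F=15, contrib = 15<<14 = 245760; acc -> 259280, shift -> 21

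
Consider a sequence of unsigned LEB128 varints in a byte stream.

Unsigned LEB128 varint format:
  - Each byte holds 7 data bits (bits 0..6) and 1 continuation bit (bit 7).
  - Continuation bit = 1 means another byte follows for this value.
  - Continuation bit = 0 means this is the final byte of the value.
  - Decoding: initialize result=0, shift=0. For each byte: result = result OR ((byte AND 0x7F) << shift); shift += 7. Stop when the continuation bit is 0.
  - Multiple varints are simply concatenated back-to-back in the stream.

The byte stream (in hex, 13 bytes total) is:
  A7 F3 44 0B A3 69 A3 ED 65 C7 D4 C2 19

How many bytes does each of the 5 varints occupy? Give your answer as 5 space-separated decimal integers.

Answer: 3 1 2 3 4

Derivation:
  byte[0]=0xA7 cont=1 payload=0x27=39: acc |= 39<<0 -> acc=39 shift=7
  byte[1]=0xF3 cont=1 payload=0x73=115: acc |= 115<<7 -> acc=14759 shift=14
  byte[2]=0x44 cont=0 payload=0x44=68: acc |= 68<<14 -> acc=1128871 shift=21 [end]
Varint 1: bytes[0:3] = A7 F3 44 -> value 1128871 (3 byte(s))
  byte[3]=0x0B cont=0 payload=0x0B=11: acc |= 11<<0 -> acc=11 shift=7 [end]
Varint 2: bytes[3:4] = 0B -> value 11 (1 byte(s))
  byte[4]=0xA3 cont=1 payload=0x23=35: acc |= 35<<0 -> acc=35 shift=7
  byte[5]=0x69 cont=0 payload=0x69=105: acc |= 105<<7 -> acc=13475 shift=14 [end]
Varint 3: bytes[4:6] = A3 69 -> value 13475 (2 byte(s))
  byte[6]=0xA3 cont=1 payload=0x23=35: acc |= 35<<0 -> acc=35 shift=7
  byte[7]=0xED cont=1 payload=0x6D=109: acc |= 109<<7 -> acc=13987 shift=14
  byte[8]=0x65 cont=0 payload=0x65=101: acc |= 101<<14 -> acc=1668771 shift=21 [end]
Varint 4: bytes[6:9] = A3 ED 65 -> value 1668771 (3 byte(s))
  byte[9]=0xC7 cont=1 payload=0x47=71: acc |= 71<<0 -> acc=71 shift=7
  byte[10]=0xD4 cont=1 payload=0x54=84: acc |= 84<<7 -> acc=10823 shift=14
  byte[11]=0xC2 cont=1 payload=0x42=66: acc |= 66<<14 -> acc=1092167 shift=21
  byte[12]=0x19 cont=0 payload=0x19=25: acc |= 25<<21 -> acc=53520967 shift=28 [end]
Varint 5: bytes[9:13] = C7 D4 C2 19 -> value 53520967 (4 byte(s))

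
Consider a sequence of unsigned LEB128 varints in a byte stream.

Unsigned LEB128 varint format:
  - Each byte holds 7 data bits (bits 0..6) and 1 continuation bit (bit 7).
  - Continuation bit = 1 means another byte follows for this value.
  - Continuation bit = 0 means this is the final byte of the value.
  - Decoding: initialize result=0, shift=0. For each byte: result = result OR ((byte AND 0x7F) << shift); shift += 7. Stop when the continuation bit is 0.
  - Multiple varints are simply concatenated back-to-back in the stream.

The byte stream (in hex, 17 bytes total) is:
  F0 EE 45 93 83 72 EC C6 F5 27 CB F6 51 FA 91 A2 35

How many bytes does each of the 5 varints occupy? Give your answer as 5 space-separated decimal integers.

  byte[0]=0xF0 cont=1 payload=0x70=112: acc |= 112<<0 -> acc=112 shift=7
  byte[1]=0xEE cont=1 payload=0x6E=110: acc |= 110<<7 -> acc=14192 shift=14
  byte[2]=0x45 cont=0 payload=0x45=69: acc |= 69<<14 -> acc=1144688 shift=21 [end]
Varint 1: bytes[0:3] = F0 EE 45 -> value 1144688 (3 byte(s))
  byte[3]=0x93 cont=1 payload=0x13=19: acc |= 19<<0 -> acc=19 shift=7
  byte[4]=0x83 cont=1 payload=0x03=3: acc |= 3<<7 -> acc=403 shift=14
  byte[5]=0x72 cont=0 payload=0x72=114: acc |= 114<<14 -> acc=1868179 shift=21 [end]
Varint 2: bytes[3:6] = 93 83 72 -> value 1868179 (3 byte(s))
  byte[6]=0xEC cont=1 payload=0x6C=108: acc |= 108<<0 -> acc=108 shift=7
  byte[7]=0xC6 cont=1 payload=0x46=70: acc |= 70<<7 -> acc=9068 shift=14
  byte[8]=0xF5 cont=1 payload=0x75=117: acc |= 117<<14 -> acc=1925996 shift=21
  byte[9]=0x27 cont=0 payload=0x27=39: acc |= 39<<21 -> acc=83714924 shift=28 [end]
Varint 3: bytes[6:10] = EC C6 F5 27 -> value 83714924 (4 byte(s))
  byte[10]=0xCB cont=1 payload=0x4B=75: acc |= 75<<0 -> acc=75 shift=7
  byte[11]=0xF6 cont=1 payload=0x76=118: acc |= 118<<7 -> acc=15179 shift=14
  byte[12]=0x51 cont=0 payload=0x51=81: acc |= 81<<14 -> acc=1342283 shift=21 [end]
Varint 4: bytes[10:13] = CB F6 51 -> value 1342283 (3 byte(s))
  byte[13]=0xFA cont=1 payload=0x7A=122: acc |= 122<<0 -> acc=122 shift=7
  byte[14]=0x91 cont=1 payload=0x11=17: acc |= 17<<7 -> acc=2298 shift=14
  byte[15]=0xA2 cont=1 payload=0x22=34: acc |= 34<<14 -> acc=559354 shift=21
  byte[16]=0x35 cont=0 payload=0x35=53: acc |= 53<<21 -> acc=111708410 shift=28 [end]
Varint 5: bytes[13:17] = FA 91 A2 35 -> value 111708410 (4 byte(s))

Answer: 3 3 4 3 4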